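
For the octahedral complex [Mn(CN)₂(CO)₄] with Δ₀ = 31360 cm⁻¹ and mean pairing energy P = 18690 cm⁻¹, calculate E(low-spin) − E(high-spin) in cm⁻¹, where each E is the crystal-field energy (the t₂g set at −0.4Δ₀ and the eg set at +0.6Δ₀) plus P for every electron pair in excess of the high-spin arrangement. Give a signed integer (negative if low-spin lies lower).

Ligand charges: 2×(-1) from CN⁻ and 4×(+0) from CO sum to -2; with overall charge +0, Mn is +2.
Mn²⁺: group 7, so d-count = 7 − 2 = 5.
In the high-spin limit (t₂g³ eg²) the orbital term is 0.0Δ₀ = 0 cm⁻¹, with no excess pairing.
Low-spin t₂g⁵ eg⁰ gives -2.0Δ₀ = -62720 cm⁻¹, but forming 2 extra pairs costs 2P = 37380 cm⁻¹, so E(LS) = -62720 + 37380 = -25340 cm⁻¹.
E(LS) − E(HS) = -25340 − (0) = -25340 cm⁻¹.

-25340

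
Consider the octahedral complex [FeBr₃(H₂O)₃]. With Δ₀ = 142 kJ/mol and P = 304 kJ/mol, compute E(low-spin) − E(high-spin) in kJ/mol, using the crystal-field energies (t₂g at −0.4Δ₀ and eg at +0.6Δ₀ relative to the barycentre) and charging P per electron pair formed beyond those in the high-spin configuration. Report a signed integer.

324

Ligand charges: 3×(-1) from Br⁻ and 3×(+0) from H₂O sum to -3; with overall charge +0, Fe is +3.
Fe is in group 8, so Fe³⁺ is d⁵ (8 − 3 = 5).
High-spin d⁵ fills as t₂g³ eg² with CFSE 3(−0.4) + 2(+0.6) = 0.0Δ₀ = 0 kJ/mol.
Low-spin: t₂g⁵ eg⁰, orbital CFSE = -2.0Δ₀ = -284 kJ/mol; plus 2 excess pairs × P = +608 kJ/mol; total 324 kJ/mol.
Thus E(LS) − E(HS) = 324 kJ/mol.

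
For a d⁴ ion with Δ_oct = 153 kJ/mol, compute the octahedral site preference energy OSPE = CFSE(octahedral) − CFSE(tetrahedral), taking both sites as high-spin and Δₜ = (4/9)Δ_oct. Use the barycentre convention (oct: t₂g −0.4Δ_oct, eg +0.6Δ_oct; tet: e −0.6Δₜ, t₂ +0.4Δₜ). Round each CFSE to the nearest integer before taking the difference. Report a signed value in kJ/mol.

Octahedral (high-spin): t₂g³ eg¹, CFSE = 3(−0.4) + 1(+0.6) = -0.6Δ_oct = -0.6 × 153 = -92 kJ/mol.
Tetrahedral e² t₂² gives -0.4Δₜ = -0.4 × (4/9) × 153 = -27 kJ/mol.
OSPE = -92 − (-27) = -65 kJ/mol.

-65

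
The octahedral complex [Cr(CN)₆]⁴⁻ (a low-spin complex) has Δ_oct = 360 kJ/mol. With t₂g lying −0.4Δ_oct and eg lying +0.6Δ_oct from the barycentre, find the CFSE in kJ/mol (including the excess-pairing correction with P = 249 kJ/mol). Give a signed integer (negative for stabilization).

-327

Each CN⁻ contributes -1; 6 × (-1) = -6. With overall charge -4, Cr is in the +2 oxidation state.
Cr sits in group 6; removing 2 electrons leaves Cr²⁺ with 6 − 2 = 4 d electrons.
Configuration: t₂g⁴ eg⁰.
The orbital stabilization is -1.6Δ_oct = -1.6 × 360 = -576 kJ/mol.
Pairing penalty: 1 pair vs 0 in the high-spin reference → 1 extra × P = 249 kJ/mol.
Overall CFSE = -576 + 249 = -327 kJ/mol.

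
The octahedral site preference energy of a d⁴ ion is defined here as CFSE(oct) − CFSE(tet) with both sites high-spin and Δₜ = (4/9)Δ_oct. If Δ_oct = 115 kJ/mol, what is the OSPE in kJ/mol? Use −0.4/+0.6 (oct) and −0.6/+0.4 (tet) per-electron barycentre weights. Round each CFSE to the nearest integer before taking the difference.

In an octahedral site d⁴ (HS) is t₂g³ eg¹, giving CFSE(oct) = -0.6Δ_oct = -69 kJ/mol.
Tetrahedral: e² t₂², CFSE = 2(−0.6) + 2(+0.4) = -0.4Δₜ = -0.4 × (4/9) × 115 = -20 kJ/mol.
OSPE = -69 − (-20) = -49 kJ/mol.

-49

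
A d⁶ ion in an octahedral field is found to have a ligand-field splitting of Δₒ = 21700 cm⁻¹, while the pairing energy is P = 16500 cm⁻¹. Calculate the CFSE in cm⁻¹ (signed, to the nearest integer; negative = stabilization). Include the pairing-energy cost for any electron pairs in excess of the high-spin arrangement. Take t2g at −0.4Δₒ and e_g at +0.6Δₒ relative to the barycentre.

-19080

With Δₒ > P the complex is low-spin.
Filling d⁶ accordingly: t2g^6 e_g^0.
Orbital CFSE = -2.4Δₒ = -2.4 × 21700 = -52080 cm⁻¹.
Excess pairs vs high-spin: 3 − 1 = 2; pairing cost = +33000 cm⁻¹.
Net CFSE = -52080 + 33000 = -19080 cm⁻¹.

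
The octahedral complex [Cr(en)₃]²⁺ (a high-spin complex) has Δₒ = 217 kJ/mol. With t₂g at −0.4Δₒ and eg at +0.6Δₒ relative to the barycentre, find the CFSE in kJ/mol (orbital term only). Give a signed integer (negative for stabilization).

-130

en is neutral, so the +2 overall charge sits on Cr: oxidation state +2.
Group 6 minus oxidation state +2 gives a d⁴ configuration for Cr²⁺.
Electron filling gives t₂g³ eg¹.
Orbital CFSE = 3(-0.4) + 1(0.6) = -0.6Δₒ = -0.6 × 217 = -130 kJ/mol.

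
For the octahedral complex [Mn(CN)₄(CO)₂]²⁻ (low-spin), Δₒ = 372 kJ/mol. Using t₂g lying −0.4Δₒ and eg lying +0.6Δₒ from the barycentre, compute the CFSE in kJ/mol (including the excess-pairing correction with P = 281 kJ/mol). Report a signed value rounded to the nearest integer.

-182

Ligand charges: 4×(-1) from CN⁻ and 2×(+0) from CO sum to -4; with overall charge -2, Mn is +2.
Mn²⁺: group 7, so d-count = 7 − 2 = 5.
The d⁵ electrons fill as t₂g⁵ eg⁰.
CFSE(orbital) = 5×(-0.4Δₒ) + 0×(0.6Δₒ) = -2.0Δₒ; with Δₒ = 372 kJ/mol that is -744 kJ/mol.
Pairing penalty: 2 pairs vs 0 in the high-spin reference → 2 extra × P = 562 kJ/mol.
Overall CFSE = -744 + 562 = -182 kJ/mol.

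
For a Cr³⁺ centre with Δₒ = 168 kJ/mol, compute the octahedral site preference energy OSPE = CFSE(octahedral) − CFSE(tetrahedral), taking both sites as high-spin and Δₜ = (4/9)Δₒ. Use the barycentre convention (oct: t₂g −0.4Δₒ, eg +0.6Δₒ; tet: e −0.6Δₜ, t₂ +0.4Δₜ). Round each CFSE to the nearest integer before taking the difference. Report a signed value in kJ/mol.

-142

Group 6 minus oxidation state +3 gives a d³ configuration for Cr³⁺.
Octahedral (high-spin): t2g^3 e_g^0, CFSE = 3(−0.4) + 0(+0.6) = -1.2Δₒ = -1.2 × 168 = -202 kJ/mol.
Tetrahedral e^2 t2^1 gives -0.8Δₜ = -0.8 × (4/9) × 168 = -60 kJ/mol.
Subtracting, OSPE = -202 − (-60) = -142 kJ/mol.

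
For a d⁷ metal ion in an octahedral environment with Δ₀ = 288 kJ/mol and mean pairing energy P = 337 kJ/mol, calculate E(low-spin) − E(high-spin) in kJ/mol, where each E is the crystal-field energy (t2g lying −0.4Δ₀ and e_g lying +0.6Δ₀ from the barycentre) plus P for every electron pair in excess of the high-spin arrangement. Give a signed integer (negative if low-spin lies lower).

High-spin d⁷ fills as t2g^5 e_g^2 with CFSE 5(−0.4) + 2(+0.6) = -0.8Δ₀ = -230 kJ/mol.
Low-spin: t2g^6 e_g^1, orbital CFSE = -1.8Δ₀ = -518 kJ/mol; plus 1 excess pair × P = +337 kJ/mol; total -181 kJ/mol.
E(LS) − E(HS) = -181 − (-230) = 49 kJ/mol.

49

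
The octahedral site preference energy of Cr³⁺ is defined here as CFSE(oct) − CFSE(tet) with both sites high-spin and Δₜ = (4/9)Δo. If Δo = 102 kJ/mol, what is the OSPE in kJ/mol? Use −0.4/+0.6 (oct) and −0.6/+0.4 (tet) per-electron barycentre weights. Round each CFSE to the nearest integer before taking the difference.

Group 6 minus oxidation state +3 gives a d³ configuration for Cr³⁺.
Octahedral (high-spin): t₂g³ eg⁰, CFSE = 3(−0.4) + 0(+0.6) = -1.2Δo = -1.2 × 102 = -122 kJ/mol.
Tetrahedral: e² t₂¹, CFSE = 2(−0.6) + 1(+0.4) = -0.8Δₜ = -0.8 × (4/9) × 102 = -36 kJ/mol.
Subtracting, OSPE = -122 − (-36) = -86 kJ/mol.

-86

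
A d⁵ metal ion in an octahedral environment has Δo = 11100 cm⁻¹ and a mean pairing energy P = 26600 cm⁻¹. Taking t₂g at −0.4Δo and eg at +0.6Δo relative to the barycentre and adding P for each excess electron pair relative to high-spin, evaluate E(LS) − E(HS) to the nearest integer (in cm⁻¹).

31000

High-spin: t₂g³ eg², CFSE = 0.0Δo = 0 cm⁻¹.
Low-spin: t₂g⁵ eg⁰, orbital CFSE = -2.0Δo = -22200 cm⁻¹; plus 2 excess pairs × P = +53200 cm⁻¹; total 31000 cm⁻¹.
E(LS) − E(HS) = 31000 − (0) = 31000 cm⁻¹.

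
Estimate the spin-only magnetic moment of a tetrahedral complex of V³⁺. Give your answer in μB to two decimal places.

2.83 μB

V sits in group 5; removing 3 electrons leaves V³⁺ with 5 − 3 = 2 d electrons.
With tetrahedral geometry the complex is necessarily high-spin.
Configuration: e² t₂⁰ → 2 unpaired electrons.
μ(spin-only) = √[2(2+2)] = √8 ≈ 2.83 μB.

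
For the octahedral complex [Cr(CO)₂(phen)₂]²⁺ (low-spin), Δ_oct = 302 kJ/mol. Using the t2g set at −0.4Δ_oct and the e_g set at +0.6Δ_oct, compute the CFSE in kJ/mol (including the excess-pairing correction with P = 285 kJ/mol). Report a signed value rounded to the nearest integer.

Ligand charges: 2×(+0) from CO and 2×(+0) from phen sum to +0; with overall charge +2, Cr is +2.
Group 6 minus oxidation state +2 gives a d⁴ configuration for Cr²⁺.
The d⁴ electrons fill as t2g^4 e_g^0.
The orbital stabilization is -1.6Δ_oct = -1.6 × 302 = -483 kJ/mol.
High-spin d⁴ would be t2g^3 e_g^1 with 0 pairs; low-spin has 1, so 1 excess pair costs +1P = +285 kJ/mol.
Combining: -483 + 285 = -198 kJ/mol.

-198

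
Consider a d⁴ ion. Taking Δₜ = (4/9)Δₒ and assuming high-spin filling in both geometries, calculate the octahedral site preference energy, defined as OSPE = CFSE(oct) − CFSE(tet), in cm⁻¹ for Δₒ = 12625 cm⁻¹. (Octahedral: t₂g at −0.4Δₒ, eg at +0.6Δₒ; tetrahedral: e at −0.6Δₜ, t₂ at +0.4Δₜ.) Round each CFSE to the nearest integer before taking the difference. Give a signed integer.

-5331

Octahedral (high-spin): t₂g³ eg¹, CFSE = 3(−0.4) + 1(+0.6) = -0.6Δₒ = -0.6 × 12625 = -7575 cm⁻¹.
Tetrahedral e² t₂² gives -0.4Δₜ = -0.4 × (4/9) × 12625 = -2244 cm⁻¹.
OSPE = -7575 − (-2244) = -5331 cm⁻¹.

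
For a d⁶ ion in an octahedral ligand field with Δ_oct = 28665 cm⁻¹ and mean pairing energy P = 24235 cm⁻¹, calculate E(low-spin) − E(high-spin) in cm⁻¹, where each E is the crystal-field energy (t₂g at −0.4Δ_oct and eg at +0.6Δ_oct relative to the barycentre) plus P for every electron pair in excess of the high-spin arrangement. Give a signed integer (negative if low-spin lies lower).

High-spin: t₂g⁴ eg², CFSE = -0.4Δ_oct = -11466 cm⁻¹.
For low-spin the configuration is t₂g⁶ eg⁰: orbital energy -2.4 × 28665 = -68796 cm⁻¹, and 2 additional pairs relative to high-spin add 48470 cm⁻¹, giving -20326 cm⁻¹.
E(LS) − E(HS) = -20326 − (-11466) = -8860 cm⁻¹.

-8860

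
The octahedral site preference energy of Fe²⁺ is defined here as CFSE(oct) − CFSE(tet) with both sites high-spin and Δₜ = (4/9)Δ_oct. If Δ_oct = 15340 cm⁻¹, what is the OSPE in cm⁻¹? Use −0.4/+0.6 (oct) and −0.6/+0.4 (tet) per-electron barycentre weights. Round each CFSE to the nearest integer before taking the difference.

-2045

Group 8 minus oxidation state +2 gives a d⁶ configuration for Fe²⁺.
Octahedral (high-spin): t2g^4 e_g^2, CFSE = 4(−0.4) + 2(+0.6) = -0.4Δ_oct = -0.4 × 15340 = -6136 cm⁻¹.
In a tetrahedral site the filling is e^3 t2^3: CFSE(tet) = -0.6Δₜ = -0.6 × (4/9)(15340) = -4091 cm⁻¹.
OSPE = CFSE(oct) − CFSE(tet) = -6136 − (-4091) = -2045 cm⁻¹.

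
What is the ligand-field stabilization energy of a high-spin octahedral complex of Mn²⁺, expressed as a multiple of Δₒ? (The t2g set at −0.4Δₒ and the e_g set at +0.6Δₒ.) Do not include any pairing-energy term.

Group 7 minus oxidation state +2 gives a d⁵ configuration for Mn²⁺.
Configuration: t2g^3 e_g^2.
CFSE = 3(-0.4Δₒ) + 2(0.6Δₒ) = -1.2Δₒ + 1.2Δₒ = 0.0Δₒ.

0.0 Δₒ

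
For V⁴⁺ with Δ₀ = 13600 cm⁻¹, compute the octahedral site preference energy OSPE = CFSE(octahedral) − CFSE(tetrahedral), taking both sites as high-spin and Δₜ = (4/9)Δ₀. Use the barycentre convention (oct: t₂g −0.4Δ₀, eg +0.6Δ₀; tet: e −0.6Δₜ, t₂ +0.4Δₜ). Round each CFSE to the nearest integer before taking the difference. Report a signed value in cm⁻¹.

-1813

V is in group 5, so V⁴⁺ is d¹ (5 − 4 = 1).
Octahedral high-spin t2g^1 e_g^0: CFSE = -0.4 × 13600 = -5440 cm⁻¹.
Tetrahedral: e^1 t2^0, CFSE = 1(−0.6) + 0(+0.4) = -0.6Δₜ = -0.6 × (4/9) × 13600 = -3627 cm⁻¹.
OSPE = -5440 − (-3627) = -1813 cm⁻¹.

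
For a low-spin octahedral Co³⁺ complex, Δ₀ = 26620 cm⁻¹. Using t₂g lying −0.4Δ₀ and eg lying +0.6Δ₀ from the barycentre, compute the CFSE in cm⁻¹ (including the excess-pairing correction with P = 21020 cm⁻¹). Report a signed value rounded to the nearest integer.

-21848

Co is in group 9, so Co³⁺ is d⁶ (9 − 3 = 6).
The d⁶ electrons fill as t₂g⁶ eg⁰.
Orbital CFSE = 6(-0.4) + 0(0.6) = -2.4Δ₀ = -2.4 × 26620 = -63888 cm⁻¹.
Relative to high-spin t₂g⁴ eg² (1 paired), the low-spin configuration has 2 additional pairs, contributing +2 × 21020 = +42040 cm⁻¹.
Overall CFSE = -63888 + 42040 = -21848 cm⁻¹.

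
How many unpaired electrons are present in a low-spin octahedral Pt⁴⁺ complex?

Pt⁴⁺: group 10, so d-count = 10 − 4 = 6.
Configuration: t2g^6 e_g^0, giving 0 unpaired electrons.

0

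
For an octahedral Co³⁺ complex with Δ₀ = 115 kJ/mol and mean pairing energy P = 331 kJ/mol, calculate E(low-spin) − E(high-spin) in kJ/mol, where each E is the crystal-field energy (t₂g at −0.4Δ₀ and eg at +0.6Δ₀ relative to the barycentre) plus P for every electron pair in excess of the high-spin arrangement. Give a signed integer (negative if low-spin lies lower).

432

Group 9 minus oxidation state +3 gives a d⁶ configuration for Co³⁺.
High-spin: t₂g⁴ eg², CFSE = -0.4Δ₀ = -46 kJ/mol.
Low-spin t₂g⁶ eg⁰ gives -2.4Δ₀ = -276 kJ/mol, but forming 2 extra pairs costs 2P = 662 kJ/mol, so E(LS) = -276 + 662 = 386 kJ/mol.
E(LS) − E(HS) = 386 − (-46) = 432 kJ/mol.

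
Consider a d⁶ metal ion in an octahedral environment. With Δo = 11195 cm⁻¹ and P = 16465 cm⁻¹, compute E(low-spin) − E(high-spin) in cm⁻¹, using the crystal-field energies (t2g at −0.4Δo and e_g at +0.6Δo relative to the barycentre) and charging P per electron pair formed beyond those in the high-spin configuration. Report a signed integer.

High-spin d⁶ fills as t2g^4 e_g^2 with CFSE 4(−0.4) + 2(+0.6) = -0.4Δo = -4478 cm⁻¹.
For low-spin the configuration is t2g^6 e_g^0: orbital energy -2.4 × 11195 = -26868 cm⁻¹, and 2 additional pairs relative to high-spin add 32930 cm⁻¹, giving 6062 cm⁻¹.
Thus E(LS) − E(HS) = 10540 cm⁻¹.

10540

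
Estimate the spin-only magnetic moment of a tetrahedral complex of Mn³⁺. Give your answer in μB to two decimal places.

Mn sits in group 7; removing 3 electrons leaves Mn³⁺ with 7 − 3 = 4 d electrons.
Tetrahedral splitting is small, so the complex is high-spin.
Configuration: e^2 t2^2 → 4 unpaired electrons.
μ(spin-only) = √[4(4+2)] = √24 ≈ 4.90 μB.

4.90 μB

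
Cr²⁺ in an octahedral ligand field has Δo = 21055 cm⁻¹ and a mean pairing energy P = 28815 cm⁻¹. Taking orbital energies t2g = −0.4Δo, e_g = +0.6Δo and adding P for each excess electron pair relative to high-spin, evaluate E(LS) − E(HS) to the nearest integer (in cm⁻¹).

Cr is in group 6, so Cr²⁺ is d⁴ (6 − 2 = 4).
In the high-spin limit (t2g^3 e_g^1) the orbital term is -0.6Δo = -12633 cm⁻¹, with no excess pairing.
Low-spin: t2g^4 e_g^0, orbital CFSE = -1.6Δo = -33688 cm⁻¹; plus 1 excess pair × P = +28815 cm⁻¹; total -4873 cm⁻¹.
The difference is -4873 − (-12633) = 7760 cm⁻¹, so high-spin lies lower.

7760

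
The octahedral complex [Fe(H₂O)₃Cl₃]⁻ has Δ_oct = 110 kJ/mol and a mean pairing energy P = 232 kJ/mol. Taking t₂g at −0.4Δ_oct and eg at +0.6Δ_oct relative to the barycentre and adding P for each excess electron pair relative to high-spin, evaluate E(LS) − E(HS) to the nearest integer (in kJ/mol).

244

Ligand charges: 3×(+0) from H₂O and 3×(-1) from Cl⁻ sum to -3; with overall charge -1, Fe is +2.
Fe is in group 8, so Fe²⁺ is d⁶ (8 − 2 = 6).
High-spin: t₂g⁴ eg², CFSE = -0.4Δ_oct = -44 kJ/mol.
Low-spin t₂g⁶ eg⁰ gives -2.4Δ_oct = -264 kJ/mol, but forming 2 extra pairs costs 2P = 464 kJ/mol, so E(LS) = -264 + 464 = 200 kJ/mol.
The difference is 200 − (-44) = 244 kJ/mol, so high-spin lies lower.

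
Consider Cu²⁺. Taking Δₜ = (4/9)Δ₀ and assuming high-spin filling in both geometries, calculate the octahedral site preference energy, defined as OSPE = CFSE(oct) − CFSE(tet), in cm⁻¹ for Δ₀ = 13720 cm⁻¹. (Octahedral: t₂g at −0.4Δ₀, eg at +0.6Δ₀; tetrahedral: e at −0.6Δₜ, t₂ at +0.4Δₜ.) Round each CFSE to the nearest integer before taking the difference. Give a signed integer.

Cu sits in group 11; removing 2 electrons leaves Cu²⁺ with 11 − 2 = 9 d electrons.
Octahedral (high-spin): t₂g⁶ eg³, CFSE = 6(−0.4) + 3(+0.6) = -0.6Δ₀ = -0.6 × 13720 = -8232 cm⁻¹.
In a tetrahedral site the filling is e⁴ t₂⁵: CFSE(tet) = -0.4Δₜ = -0.4 × (4/9)(13720) = -2439 cm⁻¹.
Subtracting, OSPE = -8232 − (-2439) = -5793 cm⁻¹.

-5793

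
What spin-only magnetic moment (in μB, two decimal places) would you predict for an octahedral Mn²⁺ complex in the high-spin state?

Mn²⁺: group 7, so d-count = 7 − 2 = 5.
Configuration: t₂g³ eg² → 5 unpaired electrons.
μ(spin-only) = √[5(5+2)] = √35 ≈ 5.92 μB.

5.92 μB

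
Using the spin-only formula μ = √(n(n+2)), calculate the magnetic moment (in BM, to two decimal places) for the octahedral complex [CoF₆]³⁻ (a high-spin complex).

4.90 BM

Each F⁻ contributes -1; 6 × (-1) = -6. With overall charge -3, Co is in the +3 oxidation state.
Group 9 minus oxidation state +3 gives a d⁶ configuration for Co³⁺.
Configuration: t2g^4 e_g^2 → 4 unpaired electrons.
μ(spin-only) = √[4(4+2)] = √24 ≈ 4.90 BM.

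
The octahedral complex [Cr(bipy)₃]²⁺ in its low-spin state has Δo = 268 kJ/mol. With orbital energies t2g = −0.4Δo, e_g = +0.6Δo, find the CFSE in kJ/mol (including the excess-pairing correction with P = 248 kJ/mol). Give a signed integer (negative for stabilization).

bipy is neutral, so the +2 overall charge sits on Cr: oxidation state +2.
Cr is in group 6, so Cr²⁺ is d⁴ (6 − 2 = 4).
Electron filling gives t2g^4 e_g^0.
Orbital CFSE = 4(-0.4) + 0(0.6) = -1.6Δo = -1.6 × 268 = -429 kJ/mol.
Relative to high-spin t2g^3 e_g^1 (0 paired), the low-spin configuration has 1 additional pair, contributing +1 × 248 = +248 kJ/mol.
Overall CFSE = -429 + 248 = -181 kJ/mol.

-181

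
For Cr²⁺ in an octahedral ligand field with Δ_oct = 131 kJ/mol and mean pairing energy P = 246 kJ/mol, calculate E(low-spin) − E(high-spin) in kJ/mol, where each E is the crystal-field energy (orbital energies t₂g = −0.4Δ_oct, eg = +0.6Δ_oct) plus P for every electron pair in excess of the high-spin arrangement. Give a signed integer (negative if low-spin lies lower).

115

Group 6 minus oxidation state +2 gives a d⁴ configuration for Cr²⁺.
High-spin d⁴ fills as t₂g³ eg¹ with CFSE 3(−0.4) + 1(+0.6) = -0.6Δ_oct = -79 kJ/mol.
Low-spin: t₂g⁴ eg⁰, orbital CFSE = -1.6Δ_oct = -210 kJ/mol; plus 1 excess pair × P = +246 kJ/mol; total 36 kJ/mol.
Thus E(LS) − E(HS) = 115 kJ/mol.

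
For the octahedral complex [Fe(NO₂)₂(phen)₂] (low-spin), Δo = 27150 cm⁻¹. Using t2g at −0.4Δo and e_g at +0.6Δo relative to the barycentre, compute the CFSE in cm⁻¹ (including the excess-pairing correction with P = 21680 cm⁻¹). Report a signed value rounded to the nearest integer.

-21800

Ligand charges: 2×(-1) from NO₂⁻ and 2×(+0) from phen sum to -2; with overall charge +0, Fe is +2.
Fe sits in group 8; removing 2 electrons leaves Fe²⁺ with 8 − 2 = 6 d electrons.
Configuration: t2g^6 e_g^0.
CFSE(orbital) = 6×(-0.4Δo) + 0×(0.6Δo) = -2.4Δo; with Δo = 27150 cm⁻¹ that is -65160 cm⁻¹.
Pairing penalty: 3 pairs vs 1 in the high-spin reference → 2 extra × P = 43360 cm⁻¹.
Combining: -65160 + 43360 = -21800 cm⁻¹.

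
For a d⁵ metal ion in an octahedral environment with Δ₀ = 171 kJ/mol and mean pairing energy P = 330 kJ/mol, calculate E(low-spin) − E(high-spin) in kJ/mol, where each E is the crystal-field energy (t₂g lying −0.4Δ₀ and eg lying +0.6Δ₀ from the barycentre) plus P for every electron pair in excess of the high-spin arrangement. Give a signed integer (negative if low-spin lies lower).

In the high-spin limit (t₂g³ eg²) the orbital term is 0.0Δ₀ = 0 kJ/mol, with no excess pairing.
Low-spin: t₂g⁵ eg⁰, orbital CFSE = -2.0Δ₀ = -342 kJ/mol; plus 2 excess pairs × P = +660 kJ/mol; total 318 kJ/mol.
Thus E(LS) − E(HS) = 318 kJ/mol.

318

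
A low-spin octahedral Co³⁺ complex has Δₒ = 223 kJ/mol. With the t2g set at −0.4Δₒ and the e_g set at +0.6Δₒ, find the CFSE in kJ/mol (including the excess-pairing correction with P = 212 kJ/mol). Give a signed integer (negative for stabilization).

Co sits in group 9; removing 3 electrons leaves Co³⁺ with 9 − 3 = 6 d electrons.
The d⁶ electrons fill as t2g^6 e_g^0.
Orbital CFSE = 6(-0.4) + 0(0.6) = -2.4Δₒ = -2.4 × 223 = -535 kJ/mol.
Pairing penalty: 3 pairs vs 1 in the high-spin reference → 2 extra × P = 424 kJ/mol.
Combining: -535 + 424 = -111 kJ/mol.

-111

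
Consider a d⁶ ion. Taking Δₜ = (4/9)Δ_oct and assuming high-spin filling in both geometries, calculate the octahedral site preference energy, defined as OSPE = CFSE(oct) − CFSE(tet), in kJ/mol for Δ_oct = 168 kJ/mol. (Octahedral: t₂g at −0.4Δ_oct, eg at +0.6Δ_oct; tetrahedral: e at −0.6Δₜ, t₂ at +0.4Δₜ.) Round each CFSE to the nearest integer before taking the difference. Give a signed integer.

-22

In an octahedral site d⁶ (HS) is t2g^4 e_g^2, giving CFSE(oct) = -0.4Δ_oct = -67 kJ/mol.
Tetrahedral: e^3 t2^3, CFSE = 3(−0.6) + 3(+0.4) = -0.6Δₜ = -0.6 × (4/9) × 168 = -45 kJ/mol.
OSPE = CFSE(oct) − CFSE(tet) = -67 − (-45) = -22 kJ/mol.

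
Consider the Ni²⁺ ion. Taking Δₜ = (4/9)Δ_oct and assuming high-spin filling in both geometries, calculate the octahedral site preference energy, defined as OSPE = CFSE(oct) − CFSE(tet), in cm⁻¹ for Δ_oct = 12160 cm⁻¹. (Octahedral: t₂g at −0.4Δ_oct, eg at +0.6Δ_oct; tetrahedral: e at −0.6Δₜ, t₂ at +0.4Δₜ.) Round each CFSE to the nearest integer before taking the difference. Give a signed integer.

-10268

Ni²⁺: group 10, so d-count = 10 − 2 = 8.
Octahedral high-spin t2g^6 e_g^2: CFSE = -1.2 × 12160 = -14592 cm⁻¹.
Tetrahedral: e^4 t2^4, CFSE = 4(−0.6) + 4(+0.4) = -0.8Δₜ = -0.8 × (4/9) × 12160 = -4324 cm⁻¹.
OSPE = -14592 − (-4324) = -10268 cm⁻¹.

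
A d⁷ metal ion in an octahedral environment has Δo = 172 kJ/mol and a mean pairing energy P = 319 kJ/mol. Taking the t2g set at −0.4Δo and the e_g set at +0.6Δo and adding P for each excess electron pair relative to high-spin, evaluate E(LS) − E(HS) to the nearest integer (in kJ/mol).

147

High-spin: t2g^5 e_g^2, CFSE = -0.8Δo = -138 kJ/mol.
For low-spin the configuration is t2g^6 e_g^1: orbital energy -1.8 × 172 = -310 kJ/mol, and 1 additional pair relative to high-spin adds 319 kJ/mol, giving 9 kJ/mol.
E(LS) − E(HS) = 9 − (-138) = 147 kJ/mol.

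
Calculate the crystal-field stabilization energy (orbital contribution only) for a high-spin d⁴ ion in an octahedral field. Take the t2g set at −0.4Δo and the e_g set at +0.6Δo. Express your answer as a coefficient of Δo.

-0.6 Δo

Configuration: t2g^3 e_g^1.
CFSE = 3(-0.4Δo) + 1(0.6Δo) = -1.2Δo + 0.6Δo = -0.6Δo.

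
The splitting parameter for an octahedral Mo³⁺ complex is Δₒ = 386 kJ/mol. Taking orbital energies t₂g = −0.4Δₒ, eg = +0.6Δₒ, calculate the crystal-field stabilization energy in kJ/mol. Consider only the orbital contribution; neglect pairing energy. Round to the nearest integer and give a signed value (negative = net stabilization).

-463

Mo sits in group 6; removing 3 electrons leaves Mo³⁺ with 6 − 3 = 3 d electrons.
For octahedral d³ the high- and low-spin configurations coincide.
Electron filling gives t₂g³ eg⁰.
Orbital CFSE = 3(-0.4) + 0(0.6) = -1.2Δₒ = -1.2 × 386 = -463 kJ/mol.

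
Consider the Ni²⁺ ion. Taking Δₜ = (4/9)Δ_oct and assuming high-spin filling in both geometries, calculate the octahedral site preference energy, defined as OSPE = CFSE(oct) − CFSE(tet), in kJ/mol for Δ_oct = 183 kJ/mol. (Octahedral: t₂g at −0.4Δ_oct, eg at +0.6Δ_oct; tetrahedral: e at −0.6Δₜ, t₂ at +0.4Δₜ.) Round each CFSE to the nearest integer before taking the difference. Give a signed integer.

Group 10 minus oxidation state +2 gives a d⁸ configuration for Ni²⁺.
In an octahedral site d⁸ (HS) is t2g^6 e_g^2, giving CFSE(oct) = -1.2Δ_oct = -220 kJ/mol.
Tetrahedral: e^4 t2^4, CFSE = 4(−0.6) + 4(+0.4) = -0.8Δₜ = -0.8 × (4/9) × 183 = -65 kJ/mol.
OSPE = CFSE(oct) − CFSE(tet) = -220 − (-65) = -155 kJ/mol.

-155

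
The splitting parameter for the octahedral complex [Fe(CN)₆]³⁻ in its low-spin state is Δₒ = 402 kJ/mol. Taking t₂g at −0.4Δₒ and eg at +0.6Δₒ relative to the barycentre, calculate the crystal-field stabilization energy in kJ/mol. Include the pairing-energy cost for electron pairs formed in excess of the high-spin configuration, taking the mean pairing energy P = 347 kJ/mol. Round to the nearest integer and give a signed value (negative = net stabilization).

Each CN⁻ contributes -1; 6 × (-1) = -6. With overall charge -3, Fe is in the +3 oxidation state.
Group 8 minus oxidation state +3 gives a d⁵ configuration for Fe³⁺.
Electron filling gives t₂g⁵ eg⁰.
The orbital stabilization is -2.0Δₒ = -2.0 × 402 = -804 kJ/mol.
High-spin d⁵ would be t₂g³ eg² with 0 pairs; low-spin has 2, so 2 excess pairs cost +2P = +694 kJ/mol.
Net CFSE = -804 + 694 = -110 kJ/mol.

-110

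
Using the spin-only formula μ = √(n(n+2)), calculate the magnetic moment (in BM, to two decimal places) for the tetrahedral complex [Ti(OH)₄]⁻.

Each OH⁻ contributes -1; 4 × (-1) = -4. With overall charge -1, Ti is in the +3 oxidation state.
Ti sits in group 4; removing 3 electrons leaves Ti³⁺ with 4 − 3 = 1 d electrons.
Tetrahedral splitting is small, so the complex is high-spin.
Configuration: e^1 t2^0 → 1 unpaired electron.
μ(spin-only) = √[1(1+2)] = √3 ≈ 1.73 BM.

1.73 BM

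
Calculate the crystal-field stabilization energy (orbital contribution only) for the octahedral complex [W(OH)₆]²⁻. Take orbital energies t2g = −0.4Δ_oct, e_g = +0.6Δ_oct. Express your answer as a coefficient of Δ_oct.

Each OH⁻ contributes -1; 6 × (-1) = -6. With overall charge -2, W is in the +4 oxidation state.
W⁴⁺: group 6, so d-count = 6 − 4 = 2.
Configuration: t2g^2 e_g^0.
CFSE = 2(-0.4Δ_oct) + 0(0.6Δ_oct) = -0.8Δ_oct + 0.0Δ_oct = -0.8Δ_oct.

-0.8 Δ_oct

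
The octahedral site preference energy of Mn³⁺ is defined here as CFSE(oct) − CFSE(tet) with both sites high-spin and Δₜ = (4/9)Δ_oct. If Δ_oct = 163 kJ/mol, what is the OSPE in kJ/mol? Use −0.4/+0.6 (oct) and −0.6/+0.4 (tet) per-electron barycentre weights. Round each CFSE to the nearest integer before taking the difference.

-69

Group 7 minus oxidation state +3 gives a d⁴ configuration for Mn³⁺.
Octahedral high-spin t2g^3 e_g^1: CFSE = -0.6 × 163 = -98 kJ/mol.
Tetrahedral e^2 t2^2 gives -0.4Δₜ = -0.4 × (4/9) × 163 = -29 kJ/mol.
OSPE = -98 − (-29) = -69 kJ/mol.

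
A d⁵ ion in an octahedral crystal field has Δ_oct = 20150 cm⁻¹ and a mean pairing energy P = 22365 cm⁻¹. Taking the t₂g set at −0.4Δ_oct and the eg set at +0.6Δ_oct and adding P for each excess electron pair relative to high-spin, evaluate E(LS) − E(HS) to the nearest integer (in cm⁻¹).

High-spin d⁵ fills as t₂g³ eg² with CFSE 3(−0.4) + 2(+0.6) = 0.0Δ_oct = 0 cm⁻¹.
Low-spin: t₂g⁵ eg⁰, orbital CFSE = -2.0Δ_oct = -40300 cm⁻¹; plus 2 excess pairs × P = +44730 cm⁻¹; total 4430 cm⁻¹.
Thus E(LS) − E(HS) = 4430 cm⁻¹.

4430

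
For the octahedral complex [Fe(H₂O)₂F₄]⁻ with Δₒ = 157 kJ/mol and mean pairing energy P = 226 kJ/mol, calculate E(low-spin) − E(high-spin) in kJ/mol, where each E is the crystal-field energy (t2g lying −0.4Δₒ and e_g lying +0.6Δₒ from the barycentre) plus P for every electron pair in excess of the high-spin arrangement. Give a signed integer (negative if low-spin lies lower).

138

Ligand charges: 2×(+0) from H₂O and 4×(-1) from F⁻ sum to -4; with overall charge -1, Fe is +3.
Fe sits in group 8; removing 3 electrons leaves Fe³⁺ with 8 − 3 = 5 d electrons.
High-spin d⁵ fills as t2g^3 e_g^2 with CFSE 3(−0.4) + 2(+0.6) = 0.0Δₒ = 0 kJ/mol.
For low-spin the configuration is t2g^5 e_g^0: orbital energy -2.0 × 157 = -314 kJ/mol, and 2 additional pairs relative to high-spin add 452 kJ/mol, giving 138 kJ/mol.
The difference is 138 − (0) = 138 kJ/mol, so high-spin lies lower.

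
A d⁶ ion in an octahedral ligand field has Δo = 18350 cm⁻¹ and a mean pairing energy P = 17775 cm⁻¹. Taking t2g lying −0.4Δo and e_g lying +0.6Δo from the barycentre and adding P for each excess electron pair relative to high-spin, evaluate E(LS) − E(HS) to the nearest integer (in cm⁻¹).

High-spin: t2g^4 e_g^2, CFSE = -0.4Δo = -7340 cm⁻¹.
Low-spin t2g^6 e_g^0 gives -2.4Δo = -44040 cm⁻¹, but forming 2 extra pairs costs 2P = 35550 cm⁻¹, so E(LS) = -44040 + 35550 = -8490 cm⁻¹.
Thus E(LS) − E(HS) = -1150 cm⁻¹.

-1150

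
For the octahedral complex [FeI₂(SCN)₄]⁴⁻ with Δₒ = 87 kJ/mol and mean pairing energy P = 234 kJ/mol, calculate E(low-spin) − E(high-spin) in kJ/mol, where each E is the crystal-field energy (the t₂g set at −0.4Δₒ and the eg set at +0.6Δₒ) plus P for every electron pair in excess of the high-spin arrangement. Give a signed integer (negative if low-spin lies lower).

294

Ligand charges: 2×(-1) from I⁻ and 4×(-1) from SCN⁻ sum to -6; with overall charge -4, Fe is +2.
Fe sits in group 8; removing 2 electrons leaves Fe²⁺ with 8 − 2 = 6 d electrons.
In the high-spin limit (t₂g⁴ eg²) the orbital term is -0.4Δₒ = -35 kJ/mol, with no excess pairing.
Low-spin t₂g⁶ eg⁰ gives -2.4Δₒ = -209 kJ/mol, but forming 2 extra pairs costs 2P = 468 kJ/mol, so E(LS) = -209 + 468 = 259 kJ/mol.
Thus E(LS) − E(HS) = 294 kJ/mol.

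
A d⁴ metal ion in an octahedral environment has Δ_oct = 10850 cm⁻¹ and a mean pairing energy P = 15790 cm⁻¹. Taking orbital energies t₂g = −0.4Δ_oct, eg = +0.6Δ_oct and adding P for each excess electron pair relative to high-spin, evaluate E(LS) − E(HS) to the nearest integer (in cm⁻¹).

4940

High-spin: t₂g³ eg¹, CFSE = -0.6Δ_oct = -6510 cm⁻¹.
For low-spin the configuration is t₂g⁴ eg⁰: orbital energy -1.6 × 10850 = -17360 cm⁻¹, and 1 additional pair relative to high-spin adds 15790 cm⁻¹, giving -1570 cm⁻¹.
E(LS) − E(HS) = -1570 − (-6510) = 4940 cm⁻¹.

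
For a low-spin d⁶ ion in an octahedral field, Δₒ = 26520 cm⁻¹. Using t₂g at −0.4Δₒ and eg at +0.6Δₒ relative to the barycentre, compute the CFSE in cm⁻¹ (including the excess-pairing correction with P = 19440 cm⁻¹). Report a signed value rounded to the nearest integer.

-24768

Configuration: t₂g⁶ eg⁰.
CFSE(orbital) = 6×(-0.4Δₒ) + 0×(0.6Δₒ) = -2.4Δₒ; with Δₒ = 26520 cm⁻¹ that is -63648 cm⁻¹.
Pairing penalty: 3 pairs vs 1 in the high-spin reference → 2 extra × P = 38880 cm⁻¹.
Net CFSE = -63648 + 38880 = -24768 cm⁻¹.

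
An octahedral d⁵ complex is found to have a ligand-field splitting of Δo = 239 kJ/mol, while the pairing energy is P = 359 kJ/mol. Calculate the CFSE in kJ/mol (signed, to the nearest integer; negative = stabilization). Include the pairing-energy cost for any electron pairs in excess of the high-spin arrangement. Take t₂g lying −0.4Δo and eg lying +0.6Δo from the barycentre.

Since Δo = 239 kJ/mol < P = 359 kJ/mol, the complex adopts the high-spin configuration.
That gives t₂g³ eg².
Orbital CFSE = 0.0Δo = 0.0 × 239 = 0 kJ/mol.
High-spin has no excess pairs, so no pairing correction applies.

0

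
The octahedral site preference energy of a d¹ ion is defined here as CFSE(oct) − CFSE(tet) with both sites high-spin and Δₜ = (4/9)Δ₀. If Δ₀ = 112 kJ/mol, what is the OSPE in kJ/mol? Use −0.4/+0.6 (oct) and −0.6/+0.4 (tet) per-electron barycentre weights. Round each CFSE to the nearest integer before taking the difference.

Octahedral high-spin t₂g¹ eg⁰: CFSE = -0.4 × 112 = -45 kJ/mol.
Tetrahedral: e¹ t₂⁰, CFSE = 1(−0.6) + 0(+0.4) = -0.6Δₜ = -0.6 × (4/9) × 112 = -30 kJ/mol.
OSPE = -45 − (-30) = -15 kJ/mol.

-15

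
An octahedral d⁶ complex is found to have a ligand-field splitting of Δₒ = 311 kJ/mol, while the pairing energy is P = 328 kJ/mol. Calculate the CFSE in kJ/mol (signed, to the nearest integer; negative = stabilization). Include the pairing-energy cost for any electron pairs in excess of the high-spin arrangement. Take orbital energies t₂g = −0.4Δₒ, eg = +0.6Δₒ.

With Δₒ < P the complex is high-spin.
Filling d⁶ accordingly: t₂g⁴ eg².
Orbital CFSE = -0.4Δₒ = -0.4 × 311 = -124 kJ/mol.
High-spin has no excess pairs, so no pairing correction applies.

-124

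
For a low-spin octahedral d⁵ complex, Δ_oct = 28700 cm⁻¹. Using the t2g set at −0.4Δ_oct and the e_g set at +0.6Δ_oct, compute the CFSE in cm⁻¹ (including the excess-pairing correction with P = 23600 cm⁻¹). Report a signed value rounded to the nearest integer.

The d⁵ electrons fill as t2g^5 e_g^0.
CFSE(orbital) = 5×(-0.4Δ_oct) + 0×(0.6Δ_oct) = -2.0Δ_oct; with Δ_oct = 28700 cm⁻¹ that is -57400 cm⁻¹.
Relative to high-spin t2g^3 e_g^2 (0 paired), the low-spin configuration has 2 additional pairs, contributing +2 × 23600 = +47200 cm⁻¹.
Combining: -57400 + 47200 = -10200 cm⁻¹.

-10200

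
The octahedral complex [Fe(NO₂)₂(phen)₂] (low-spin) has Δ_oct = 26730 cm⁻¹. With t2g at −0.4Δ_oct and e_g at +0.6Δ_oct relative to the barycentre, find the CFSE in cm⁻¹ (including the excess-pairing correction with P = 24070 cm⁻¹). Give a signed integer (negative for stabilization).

-16012

Ligand charges: 2×(-1) from NO₂⁻ and 2×(+0) from phen sum to -2; with overall charge +0, Fe is +2.
Fe sits in group 8; removing 2 electrons leaves Fe²⁺ with 8 − 2 = 6 d electrons.
Configuration: t2g^6 e_g^0.
Orbital CFSE = 6(-0.4) + 0(0.6) = -2.4Δ_oct = -2.4 × 26730 = -64152 cm⁻¹.
Pairing penalty: 3 pairs vs 1 in the high-spin reference → 2 extra × P = 48140 cm⁻¹.
Combining: -64152 + 48140 = -16012 cm⁻¹.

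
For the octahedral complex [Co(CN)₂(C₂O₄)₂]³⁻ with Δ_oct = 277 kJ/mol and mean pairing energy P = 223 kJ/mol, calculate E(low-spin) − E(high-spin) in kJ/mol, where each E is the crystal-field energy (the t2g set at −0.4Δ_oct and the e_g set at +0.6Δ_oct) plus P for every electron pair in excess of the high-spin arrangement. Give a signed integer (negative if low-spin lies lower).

Ligand charges: 2×(-1) from CN⁻ and 2×(-2) from C₂O₄²⁻ sum to -6; with overall charge -3, Co is +3.
Group 9 minus oxidation state +3 gives a d⁶ configuration for Co³⁺.
High-spin d⁶ fills as t2g^4 e_g^2 with CFSE 4(−0.4) + 2(+0.6) = -0.4Δ_oct = -111 kJ/mol.
Low-spin: t2g^6 e_g^0, orbital CFSE = -2.4Δ_oct = -665 kJ/mol; plus 2 excess pairs × P = +446 kJ/mol; total -219 kJ/mol.
E(LS) − E(HS) = -219 − (-111) = -108 kJ/mol.

-108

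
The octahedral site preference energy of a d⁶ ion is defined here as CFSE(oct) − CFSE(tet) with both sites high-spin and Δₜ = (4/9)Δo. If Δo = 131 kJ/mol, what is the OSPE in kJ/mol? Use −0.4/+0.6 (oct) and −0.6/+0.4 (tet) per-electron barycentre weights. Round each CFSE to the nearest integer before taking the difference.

-17

Octahedral high-spin t₂g⁴ eg²: CFSE = -0.4 × 131 = -52 kJ/mol.
In a tetrahedral site the filling is e³ t₂³: CFSE(tet) = -0.6Δₜ = -0.6 × (4/9)(131) = -35 kJ/mol.
Subtracting, OSPE = -52 − (-35) = -17 kJ/mol.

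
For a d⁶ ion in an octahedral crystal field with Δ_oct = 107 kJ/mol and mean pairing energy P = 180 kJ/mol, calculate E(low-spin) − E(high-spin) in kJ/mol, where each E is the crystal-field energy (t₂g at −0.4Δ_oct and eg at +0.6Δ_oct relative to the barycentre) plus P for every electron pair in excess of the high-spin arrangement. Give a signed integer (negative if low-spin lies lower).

146

In the high-spin limit (t₂g⁴ eg²) the orbital term is -0.4Δ_oct = -43 kJ/mol, with no excess pairing.
For low-spin the configuration is t₂g⁶ eg⁰: orbital energy -2.4 × 107 = -257 kJ/mol, and 2 additional pairs relative to high-spin add 360 kJ/mol, giving 103 kJ/mol.
Thus E(LS) − E(HS) = 146 kJ/mol.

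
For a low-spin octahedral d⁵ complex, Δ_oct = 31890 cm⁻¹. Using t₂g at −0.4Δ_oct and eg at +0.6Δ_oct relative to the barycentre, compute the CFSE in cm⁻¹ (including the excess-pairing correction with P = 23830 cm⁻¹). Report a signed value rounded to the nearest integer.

-16120

The d⁵ electrons fill as t₂g⁵ eg⁰.
Orbital CFSE = 5(-0.4) + 0(0.6) = -2.0Δ_oct = -2.0 × 31890 = -63780 cm⁻¹.
Relative to high-spin t₂g³ eg² (0 paired), the low-spin configuration has 2 additional pairs, contributing +2 × 23830 = +47660 cm⁻¹.
Overall CFSE = -63780 + 47660 = -16120 cm⁻¹.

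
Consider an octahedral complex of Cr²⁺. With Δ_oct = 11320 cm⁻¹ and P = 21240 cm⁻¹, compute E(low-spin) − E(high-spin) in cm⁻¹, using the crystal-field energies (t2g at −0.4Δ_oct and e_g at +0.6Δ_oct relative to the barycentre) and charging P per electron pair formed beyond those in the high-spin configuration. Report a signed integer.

Group 6 minus oxidation state +2 gives a d⁴ configuration for Cr²⁺.
High-spin d⁴ fills as t2g^3 e_g^1 with CFSE 3(−0.4) + 1(+0.6) = -0.6Δ_oct = -6792 cm⁻¹.
For low-spin the configuration is t2g^4 e_g^0: orbital energy -1.6 × 11320 = -18112 cm⁻¹, and 1 additional pair relative to high-spin adds 21240 cm⁻¹, giving 3128 cm⁻¹.
The difference is 3128 − (-6792) = 9920 cm⁻¹, so high-spin lies lower.

9920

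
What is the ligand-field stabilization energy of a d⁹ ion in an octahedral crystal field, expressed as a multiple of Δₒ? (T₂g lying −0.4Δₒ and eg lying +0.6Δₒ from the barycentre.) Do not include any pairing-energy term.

-0.6 Δₒ

For octahedral d⁹ the high- and low-spin configurations coincide.
Configuration: t₂g⁶ eg³.
CFSE = 6(-0.4Δₒ) + 3(0.6Δₒ) = -2.4Δₒ + 1.8Δₒ = -0.6Δₒ.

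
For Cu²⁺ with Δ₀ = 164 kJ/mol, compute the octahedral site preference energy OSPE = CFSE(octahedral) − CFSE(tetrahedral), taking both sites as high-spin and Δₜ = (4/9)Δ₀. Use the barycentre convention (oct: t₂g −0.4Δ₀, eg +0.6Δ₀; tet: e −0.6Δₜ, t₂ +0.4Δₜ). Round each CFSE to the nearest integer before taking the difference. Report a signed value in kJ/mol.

Cu sits in group 11; removing 2 electrons leaves Cu²⁺ with 11 − 2 = 9 d electrons.
Octahedral high-spin t₂g⁶ eg³: CFSE = -0.6 × 164 = -98 kJ/mol.
Tetrahedral: e⁴ t₂⁵, CFSE = 4(−0.6) + 5(+0.4) = -0.4Δₜ = -0.4 × (4/9) × 164 = -29 kJ/mol.
OSPE = -98 − (-29) = -69 kJ/mol.

-69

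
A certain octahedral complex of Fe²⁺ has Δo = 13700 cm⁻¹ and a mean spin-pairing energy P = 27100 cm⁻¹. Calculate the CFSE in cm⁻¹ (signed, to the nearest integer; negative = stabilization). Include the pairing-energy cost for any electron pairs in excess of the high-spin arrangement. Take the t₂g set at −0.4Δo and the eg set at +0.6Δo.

-5480

Group 8 minus oxidation state +2 gives a d⁶ configuration for Fe²⁺.
Δo < P, so pairing is avoided: the ground state is high-spin.
Filling d⁶ accordingly: t₂g⁴ eg².
Orbital CFSE = -0.4Δo = -0.4 × 13700 = -5480 cm⁻¹.
High-spin has no excess pairs, so no pairing correction applies.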